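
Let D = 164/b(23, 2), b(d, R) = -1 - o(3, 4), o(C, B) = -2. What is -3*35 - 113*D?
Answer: -18637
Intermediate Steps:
b(d, R) = 1 (b(d, R) = -1 - 1*(-2) = -1 + 2 = 1)
D = 164 (D = 164/1 = 164*1 = 164)
-3*35 - 113*D = -3*35 - 113*164 = -105 - 18532 = -18637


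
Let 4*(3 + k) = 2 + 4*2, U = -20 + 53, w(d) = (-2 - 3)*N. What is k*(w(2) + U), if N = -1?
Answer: -19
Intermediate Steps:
w(d) = 5 (w(d) = (-2 - 3)*(-1) = -5*(-1) = 5)
U = 33
k = -½ (k = -3 + (2 + 4*2)/4 = -3 + (2 + 8)/4 = -3 + (¼)*10 = -3 + 5/2 = -½ ≈ -0.50000)
k*(w(2) + U) = -(5 + 33)/2 = -½*38 = -19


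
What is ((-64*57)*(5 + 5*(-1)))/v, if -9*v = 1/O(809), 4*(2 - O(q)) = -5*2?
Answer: 0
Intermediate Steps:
O(q) = 9/2 (O(q) = 2 - (-5)*2/4 = 2 - 1/4*(-10) = 2 + 5/2 = 9/2)
v = -2/81 (v = -1/(9*9/2) = -1/9*2/9 = -2/81 ≈ -0.024691)
((-64*57)*(5 + 5*(-1)))/v = ((-64*57)*(5 + 5*(-1)))/(-2/81) = -3648*(5 - 5)*(-81/2) = -3648*0*(-81/2) = 0*(-81/2) = 0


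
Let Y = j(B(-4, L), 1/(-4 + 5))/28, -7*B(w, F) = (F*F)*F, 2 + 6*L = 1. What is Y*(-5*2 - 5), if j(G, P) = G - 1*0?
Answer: -5/14112 ≈ -0.00035431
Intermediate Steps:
L = -⅙ (L = -⅓ + (⅙)*1 = -⅓ + ⅙ = -⅙ ≈ -0.16667)
B(w, F) = -F³/7 (B(w, F) = -F*F*F/7 = -F²*F/7 = -F³/7)
j(G, P) = G (j(G, P) = G + 0 = G)
Y = 1/42336 (Y = -(-⅙)³/7/28 = -⅐*(-1/216)*(1/28) = (1/1512)*(1/28) = 1/42336 ≈ 2.3621e-5)
Y*(-5*2 - 5) = (-5*2 - 5)/42336 = (-10 - 5)/42336 = (1/42336)*(-15) = -5/14112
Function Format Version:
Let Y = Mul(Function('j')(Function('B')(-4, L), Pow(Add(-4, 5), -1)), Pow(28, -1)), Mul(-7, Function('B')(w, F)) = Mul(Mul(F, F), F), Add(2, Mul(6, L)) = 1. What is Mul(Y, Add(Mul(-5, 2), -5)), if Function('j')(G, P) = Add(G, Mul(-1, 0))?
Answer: Rational(-5, 14112) ≈ -0.00035431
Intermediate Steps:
L = Rational(-1, 6) (L = Add(Rational(-1, 3), Mul(Rational(1, 6), 1)) = Add(Rational(-1, 3), Rational(1, 6)) = Rational(-1, 6) ≈ -0.16667)
Function('B')(w, F) = Mul(Rational(-1, 7), Pow(F, 3)) (Function('B')(w, F) = Mul(Rational(-1, 7), Mul(Mul(F, F), F)) = Mul(Rational(-1, 7), Mul(Pow(F, 2), F)) = Mul(Rational(-1, 7), Pow(F, 3)))
Function('j')(G, P) = G (Function('j')(G, P) = Add(G, 0) = G)
Y = Rational(1, 42336) (Y = Mul(Mul(Rational(-1, 7), Pow(Rational(-1, 6), 3)), Pow(28, -1)) = Mul(Mul(Rational(-1, 7), Rational(-1, 216)), Rational(1, 28)) = Mul(Rational(1, 1512), Rational(1, 28)) = Rational(1, 42336) ≈ 2.3621e-5)
Mul(Y, Add(Mul(-5, 2), -5)) = Mul(Rational(1, 42336), Add(Mul(-5, 2), -5)) = Mul(Rational(1, 42336), Add(-10, -5)) = Mul(Rational(1, 42336), -15) = Rational(-5, 14112)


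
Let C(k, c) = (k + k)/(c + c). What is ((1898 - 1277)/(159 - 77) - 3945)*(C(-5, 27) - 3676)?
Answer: 10682336111/738 ≈ 1.4475e+7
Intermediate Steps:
C(k, c) = k/c (C(k, c) = (2*k)/((2*c)) = (2*k)*(1/(2*c)) = k/c)
((1898 - 1277)/(159 - 77) - 3945)*(C(-5, 27) - 3676) = ((1898 - 1277)/(159 - 77) - 3945)*(-5/27 - 3676) = (621/82 - 3945)*(-5*1/27 - 3676) = (621*(1/82) - 3945)*(-5/27 - 3676) = (621/82 - 3945)*(-99257/27) = -322869/82*(-99257/27) = 10682336111/738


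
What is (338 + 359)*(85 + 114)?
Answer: 138703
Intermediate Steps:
(338 + 359)*(85 + 114) = 697*199 = 138703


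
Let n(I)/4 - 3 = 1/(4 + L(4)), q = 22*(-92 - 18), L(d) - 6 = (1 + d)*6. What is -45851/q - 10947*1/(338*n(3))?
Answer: 6654119/408980 ≈ 16.270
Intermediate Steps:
L(d) = 12 + 6*d (L(d) = 6 + (1 + d)*6 = 6 + (6 + 6*d) = 12 + 6*d)
q = -2420 (q = 22*(-110) = -2420)
n(I) = 121/10 (n(I) = 12 + 4/(4 + (12 + 6*4)) = 12 + 4/(4 + (12 + 24)) = 12 + 4/(4 + 36) = 12 + 4/40 = 12 + 4*(1/40) = 12 + 1/10 = 121/10)
-45851/q - 10947*1/(338*n(3)) = -45851/(-2420) - 10947/((121/10)*338) = -45851*(-1/2420) - 10947/20449/5 = 45851/2420 - 10947*5/20449 = 45851/2420 - 54735/20449 = 6654119/408980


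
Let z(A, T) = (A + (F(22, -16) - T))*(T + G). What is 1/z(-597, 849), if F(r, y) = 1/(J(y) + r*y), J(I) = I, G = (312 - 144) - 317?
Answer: -92/93122575 ≈ -9.8795e-7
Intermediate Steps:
G = -149 (G = 168 - 317 = -149)
F(r, y) = 1/(y + r*y)
z(A, T) = (-149 + T)*(-1/368 + A - T) (z(A, T) = (A + (1/((-16)*(1 + 22)) - T))*(T - 149) = (A + (-1/16/23 - T))*(-149 + T) = (A + (-1/16*1/23 - T))*(-149 + T) = (A + (-1/368 - T))*(-149 + T) = (-1/368 + A - T)*(-149 + T) = (-149 + T)*(-1/368 + A - T))
1/z(-597, 849) = 1/(149/368 - 1*849² - 149*(-597) + (54831/368)*849 - 597*849) = 1/(149/368 - 1*720801 + 88953 + 46551519/368 - 506853) = 1/(149/368 - 720801 + 88953 + 46551519/368 - 506853) = 1/(-93122575/92) = -92/93122575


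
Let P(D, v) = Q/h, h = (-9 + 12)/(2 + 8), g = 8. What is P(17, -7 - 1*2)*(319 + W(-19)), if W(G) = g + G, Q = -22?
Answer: -67760/3 ≈ -22587.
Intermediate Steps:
h = 3/10 ≈ 0.30000
W(G) = 8 + G
P(D, v) = -220/3 (P(D, v) = -22/3/10 = -22*10/3 = -220/3)
P(17, -7 - 1*2)*(319 + W(-19)) = -220*(319 + (8 - 19))/3 = -220*(319 - 11)/3 = -220/3*308 = -67760/3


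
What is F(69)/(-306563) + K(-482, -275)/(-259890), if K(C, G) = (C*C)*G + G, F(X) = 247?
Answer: 3917210855059/15934531614 ≈ 245.83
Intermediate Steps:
K(C, G) = G + G*C² (K(C, G) = C²*G + G = G*C² + G = G + G*C²)
F(69)/(-306563) + K(-482, -275)/(-259890) = 247/(-306563) - 275*(1 + (-482)²)/(-259890) = 247*(-1/306563) - 275*(1 + 232324)*(-1/259890) = -247/306563 - 275*232325*(-1/259890) = -247/306563 - 63889375*(-1/259890) = -247/306563 + 12777875/51978 = 3917210855059/15934531614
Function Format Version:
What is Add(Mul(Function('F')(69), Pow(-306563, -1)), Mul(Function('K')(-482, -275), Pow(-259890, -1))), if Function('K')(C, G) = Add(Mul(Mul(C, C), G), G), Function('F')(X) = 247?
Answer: Rational(3917210855059, 15934531614) ≈ 245.83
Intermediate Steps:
Function('K')(C, G) = Add(G, Mul(G, Pow(C, 2))) (Function('K')(C, G) = Add(Mul(Pow(C, 2), G), G) = Add(Mul(G, Pow(C, 2)), G) = Add(G, Mul(G, Pow(C, 2))))
Add(Mul(Function('F')(69), Pow(-306563, -1)), Mul(Function('K')(-482, -275), Pow(-259890, -1))) = Add(Mul(247, Pow(-306563, -1)), Mul(Mul(-275, Add(1, Pow(-482, 2))), Pow(-259890, -1))) = Add(Mul(247, Rational(-1, 306563)), Mul(Mul(-275, Add(1, 232324)), Rational(-1, 259890))) = Add(Rational(-247, 306563), Mul(Mul(-275, 232325), Rational(-1, 259890))) = Add(Rational(-247, 306563), Mul(-63889375, Rational(-1, 259890))) = Add(Rational(-247, 306563), Rational(12777875, 51978)) = Rational(3917210855059, 15934531614)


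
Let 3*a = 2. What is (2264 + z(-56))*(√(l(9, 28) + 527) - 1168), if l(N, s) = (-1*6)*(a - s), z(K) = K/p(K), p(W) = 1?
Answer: -2578944 + 2208*√691 ≈ -2.5209e+6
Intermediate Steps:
a = ⅔ (a = (⅓)*2 = ⅔ ≈ 0.66667)
z(K) = K (z(K) = K/1 = K*1 = K)
l(N, s) = -4 + 6*s (l(N, s) = (-1*6)*(⅔ - s) = -6*(⅔ - s) = -4 + 6*s)
(2264 + z(-56))*(√(l(9, 28) + 527) - 1168) = (2264 - 56)*(√((-4 + 6*28) + 527) - 1168) = 2208*(√((-4 + 168) + 527) - 1168) = 2208*(√(164 + 527) - 1168) = 2208*(√691 - 1168) = 2208*(-1168 + √691) = -2578944 + 2208*√691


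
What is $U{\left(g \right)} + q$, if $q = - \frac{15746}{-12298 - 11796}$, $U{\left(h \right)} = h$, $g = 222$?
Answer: $\frac{2682307}{12047} \approx 222.65$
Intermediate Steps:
$q = \frac{7873}{12047}$ ($q = - \frac{15746}{-24094} = \left(-15746\right) \left(- \frac{1}{24094}\right) = \frac{7873}{12047} \approx 0.65352$)
$U{\left(g \right)} + q = 222 + \frac{7873}{12047} = \frac{2682307}{12047}$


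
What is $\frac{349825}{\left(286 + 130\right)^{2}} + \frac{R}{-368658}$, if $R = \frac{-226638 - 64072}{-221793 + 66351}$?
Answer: $\frac{715951757840855}{354177255324672} \approx 2.0215$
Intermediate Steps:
$R = \frac{20765}{11103}$ ($R = - \frac{290710}{-155442} = \left(-290710\right) \left(- \frac{1}{155442}\right) = \frac{20765}{11103} \approx 1.8702$)
$\frac{349825}{\left(286 + 130\right)^{2}} + \frac{R}{-368658} = \frac{349825}{\left(286 + 130\right)^{2}} + \frac{20765}{11103 \left(-368658\right)} = \frac{349825}{416^{2}} + \frac{20765}{11103} \left(- \frac{1}{368658}\right) = \frac{349825}{173056} - \frac{20765}{4093209774} = \frac{715951757840855}{354177255324672}$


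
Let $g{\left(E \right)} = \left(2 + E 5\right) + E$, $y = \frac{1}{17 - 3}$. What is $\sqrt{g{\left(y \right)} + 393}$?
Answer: $\frac{4 \sqrt{1211}}{7} \approx 19.885$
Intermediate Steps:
$y = \frac{1}{14} \approx 0.071429$
$g{\left(E \right)} = 2 + 6 E$ ($g{\left(E \right)} = \left(2 + 5 E\right) + E = 2 + 6 E$)
$\sqrt{g{\left(y \right)} + 393} = \sqrt{\left(2 + 6 \cdot \frac{1}{14}\right) + 393} = \sqrt{\left(2 + \frac{3}{7}\right) + 393} = \sqrt{\frac{17}{7} + 393} = \sqrt{\frac{2768}{7}} = \frac{4 \sqrt{1211}}{7}$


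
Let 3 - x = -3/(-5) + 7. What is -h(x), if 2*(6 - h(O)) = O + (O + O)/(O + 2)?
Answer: -849/130 ≈ -6.5308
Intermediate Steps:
x = -23/5 (x = 3 - (-3/(-5) + 7) = 3 - (-3*(-⅕) + 7) = 3 - (⅗ + 7) = 3 - 1*38/5 = 3 - 38/5 = -23/5 ≈ -4.6000)
h(O) = 6 - O/2 - O/(2 + O) (h(O) = 6 - (O + (O + O)/(O + 2))/2 = 6 - (O + (2*O)/(2 + O))/2 = 6 - (O + 2*O/(2 + O))/2 = 6 + (-O/2 - O/(2 + O)) = 6 - O/2 - O/(2 + O))
-h(x) = -(24 - (-23/5)² + 8*(-23/5))/(2*(2 - 23/5)) = -(24 - 1*529/25 - 184/5)/(2*(-13/5)) = -(-5)*(24 - 529/25 - 184/5)/(2*13) = -(-5)*(-849)/(2*13*25) = -1*849/130 = -849/130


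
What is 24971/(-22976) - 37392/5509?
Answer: -996683831/126574784 ≈ -7.8743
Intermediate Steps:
24971/(-22976) - 37392/5509 = 24971*(-1/22976) - 37392*1/5509 = -24971/22976 - 37392/5509 = -996683831/126574784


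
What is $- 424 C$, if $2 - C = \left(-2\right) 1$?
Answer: $-1696$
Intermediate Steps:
$C = 4$ ($C = 2 - \left(-2\right) 1 = 2 - -2 = 2 + 2 = 4$)
$- 424 C = \left(-424\right) 4 = -1696$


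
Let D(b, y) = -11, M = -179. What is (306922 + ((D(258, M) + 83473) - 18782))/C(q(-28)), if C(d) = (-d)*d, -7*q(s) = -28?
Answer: -185801/8 ≈ -23225.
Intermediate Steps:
q(s) = 4 (q(s) = -1/7*(-28) = 4)
C(d) = -d**2
(306922 + ((D(258, M) + 83473) - 18782))/C(q(-28)) = (306922 + ((-11 + 83473) - 18782))/((-1*4**2)) = (306922 + (83462 - 18782))/((-1*16)) = (306922 + 64680)/(-16) = 371602*(-1/16) = -185801/8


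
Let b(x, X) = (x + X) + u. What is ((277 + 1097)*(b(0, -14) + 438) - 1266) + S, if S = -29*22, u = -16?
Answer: 558688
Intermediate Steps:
S = -638
b(x, X) = -16 + X + x (b(x, X) = (x + X) - 16 = (X + x) - 16 = -16 + X + x)
((277 + 1097)*(b(0, -14) + 438) - 1266) + S = ((277 + 1097)*((-16 - 14 + 0) + 438) - 1266) - 638 = (1374*(-30 + 438) - 1266) - 638 = (1374*408 - 1266) - 638 = (560592 - 1266) - 638 = 559326 - 638 = 558688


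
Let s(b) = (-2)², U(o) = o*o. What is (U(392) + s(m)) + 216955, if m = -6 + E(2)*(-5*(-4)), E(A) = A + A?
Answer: 370623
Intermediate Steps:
U(o) = o²
E(A) = 2*A
m = 74 (m = -6 + (2*2)*(-5*(-4)) = -6 + 4*20 = -6 + 80 = 74)
s(b) = 4
(U(392) + s(m)) + 216955 = (392² + 4) + 216955 = (153664 + 4) + 216955 = 153668 + 216955 = 370623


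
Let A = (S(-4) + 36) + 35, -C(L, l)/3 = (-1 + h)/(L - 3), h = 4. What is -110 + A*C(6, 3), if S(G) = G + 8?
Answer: -335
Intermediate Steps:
S(G) = 8 + G
C(L, l) = -9/(-3 + L) (C(L, l) = -3*(-1 + 4)/(L - 3) = -9/(-3 + L))
A = 75 (A = ((8 - 4) + 36) + 35 = (4 + 36) + 35 = 40 + 35 = 75)
-110 + A*C(6, 3) = -110 + 75*(-9/(-3 + 6)) = -110 + 75*(-9/3) = -110 + 75*(-9*1/3) = -110 + 75*(-3) = -110 - 225 = -335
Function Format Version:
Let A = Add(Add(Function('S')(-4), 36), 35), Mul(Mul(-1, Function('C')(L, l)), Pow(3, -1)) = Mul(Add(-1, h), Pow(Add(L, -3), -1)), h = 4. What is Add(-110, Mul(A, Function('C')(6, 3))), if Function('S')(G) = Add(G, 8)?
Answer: -335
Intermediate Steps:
Function('S')(G) = Add(8, G)
Function('C')(L, l) = Mul(-9, Pow(Add(-3, L), -1)) (Function('C')(L, l) = Mul(-3, Mul(Add(-1, 4), Pow(Add(L, -3), -1))) = Mul(-3, Mul(3, Pow(Add(-3, L), -1))) = Mul(-9, Pow(Add(-3, L), -1)))
A = 75 (A = Add(Add(Add(8, -4), 36), 35) = Add(Add(4, 36), 35) = Add(40, 35) = 75)
Add(-110, Mul(A, Function('C')(6, 3))) = Add(-110, Mul(75, Mul(-9, Pow(Add(-3, 6), -1)))) = Add(-110, Mul(75, Mul(-9, Pow(3, -1)))) = Add(-110, Mul(75, Mul(-9, Rational(1, 3)))) = Add(-110, Mul(75, -3)) = Add(-110, -225) = -335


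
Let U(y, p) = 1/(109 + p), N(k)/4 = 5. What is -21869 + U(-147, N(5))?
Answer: -2821100/129 ≈ -21869.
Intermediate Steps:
N(k) = 20 (N(k) = 4*5 = 20)
-21869 + U(-147, N(5)) = -21869 + 1/(109 + 20) = -21869 + 1/129 = -2821100/129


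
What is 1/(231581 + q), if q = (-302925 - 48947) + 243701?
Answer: 1/123410 ≈ 8.1031e-6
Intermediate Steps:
q = -108171 (q = -351872 + 243701 = -108171)
1/(231581 + q) = 1/(231581 - 108171) = 1/123410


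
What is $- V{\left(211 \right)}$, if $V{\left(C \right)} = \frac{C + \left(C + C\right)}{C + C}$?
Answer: $- \frac{3}{2} \approx -1.5$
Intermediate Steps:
$V{\left(C \right)} = \frac{3}{2}$ ($V{\left(C \right)} = \frac{C + 2 C}{2 C} = 3 C \frac{1}{2 C} = \frac{3}{2}$)
$- V{\left(211 \right)} = \left(-1\right) \frac{3}{2} = - \frac{3}{2}$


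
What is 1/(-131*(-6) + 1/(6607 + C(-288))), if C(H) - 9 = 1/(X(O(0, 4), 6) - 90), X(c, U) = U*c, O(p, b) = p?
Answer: 595439/468015144 ≈ 0.0012723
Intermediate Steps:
C(H) = 809/90 (C(H) = 9 + 1/(6*0 - 90) = 9 + 1/(0 - 90) = 9 + 1/(-90) = 9 - 1/90 = 809/90)
1/(-131*(-6) + 1/(6607 + C(-288))) = 1/(-131*(-6) + 1/(6607 + 809/90)) = 1/(786 + 1/(595439/90)) = 1/(786 + 90/595439) = 1/(468015144/595439) = 595439/468015144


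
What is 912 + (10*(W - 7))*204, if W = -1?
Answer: -15408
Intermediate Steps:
912 + (10*(W - 7))*204 = 912 + (10*(-1 - 7))*204 = 912 + (10*(-8))*204 = 912 - 80*204 = 912 - 16320 = -15408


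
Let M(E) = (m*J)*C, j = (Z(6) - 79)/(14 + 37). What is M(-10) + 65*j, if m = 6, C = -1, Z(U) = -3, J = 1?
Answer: -5636/51 ≈ -110.51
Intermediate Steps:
j = -82/51 (j = (-3 - 79)/(14 + 37) = -82/51 ≈ -1.6078)
M(E) = -6 (M(E) = (6*1)*(-1) = 6*(-1) = -6)
M(-10) + 65*j = -6 + 65*(-82/51) = -6 - 5330/51 = -5636/51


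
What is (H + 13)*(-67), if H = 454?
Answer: -31289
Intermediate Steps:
(H + 13)*(-67) = (454 + 13)*(-67) = 467*(-67) = -31289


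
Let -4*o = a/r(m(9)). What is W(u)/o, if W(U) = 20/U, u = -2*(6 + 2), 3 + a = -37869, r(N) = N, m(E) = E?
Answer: -5/4208 ≈ -0.0011882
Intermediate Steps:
a = -37872 (a = -3 - 37869 = -37872)
u = -16 (u = -2*8 = -16)
o = 1052 (o = -(-9468)/9 = -¼*(-4208) = 1052)
W(u)/o = (20/(-16))/1052 = (20*(-1/16))*(1/1052) = -5/4*1/1052 = -5/4208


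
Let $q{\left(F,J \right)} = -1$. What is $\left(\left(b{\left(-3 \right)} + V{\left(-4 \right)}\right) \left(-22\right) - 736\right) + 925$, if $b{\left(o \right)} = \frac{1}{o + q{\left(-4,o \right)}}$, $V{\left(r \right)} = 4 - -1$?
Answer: $\frac{169}{2} \approx 84.5$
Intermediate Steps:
$V{\left(r \right)} = 5$ ($V{\left(r \right)} = 4 + 1 = 5$)
$b{\left(o \right)} = \frac{1}{-1 + o}$ ($b{\left(o \right)} = \frac{1}{o - 1} = \frac{1}{-1 + o}$)
$\left(\left(b{\left(-3 \right)} + V{\left(-4 \right)}\right) \left(-22\right) - 736\right) + 925 = \left(\left(\frac{1}{-1 - 3} + 5\right) \left(-22\right) - 736\right) + 925 = \left(\left(\frac{1}{-4} + 5\right) \left(-22\right) - 736\right) + 925 = \left(\left(- \frac{1}{4} + 5\right) \left(-22\right) - 736\right) + 925 = \left(\frac{19}{4} \left(-22\right) - 736\right) + 925 = \left(- \frac{209}{2} - 736\right) + 925 = - \frac{1681}{2} + 925 = \frac{169}{2}$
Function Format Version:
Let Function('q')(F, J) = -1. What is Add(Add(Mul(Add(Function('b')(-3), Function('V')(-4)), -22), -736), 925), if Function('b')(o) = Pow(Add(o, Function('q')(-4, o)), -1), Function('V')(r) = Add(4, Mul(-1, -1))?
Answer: Rational(169, 2) ≈ 84.500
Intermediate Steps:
Function('V')(r) = 5 (Function('V')(r) = Add(4, 1) = 5)
Function('b')(o) = Pow(Add(-1, o), -1) (Function('b')(o) = Pow(Add(o, -1), -1) = Pow(Add(-1, o), -1))
Add(Add(Mul(Add(Function('b')(-3), Function('V')(-4)), -22), -736), 925) = Add(Add(Mul(Add(Pow(Add(-1, -3), -1), 5), -22), -736), 925) = Add(Add(Mul(Add(Pow(-4, -1), 5), -22), -736), 925) = Add(Add(Mul(Add(Rational(-1, 4), 5), -22), -736), 925) = Add(Add(Mul(Rational(19, 4), -22), -736), 925) = Add(Add(Rational(-209, 2), -736), 925) = Add(Rational(-1681, 2), 925) = Rational(169, 2)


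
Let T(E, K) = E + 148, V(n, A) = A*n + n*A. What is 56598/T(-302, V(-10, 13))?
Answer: -28299/77 ≈ -367.52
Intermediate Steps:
V(n, A) = 2*A*n (V(n, A) = A*n + A*n = 2*A*n)
T(E, K) = 148 + E
56598/T(-302, V(-10, 13)) = 56598/(148 - 302) = 56598/(-154) = 56598*(-1/154) = -28299/77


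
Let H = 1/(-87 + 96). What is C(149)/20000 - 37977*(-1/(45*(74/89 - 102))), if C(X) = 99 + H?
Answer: -844486277/101295000 ≈ -8.3369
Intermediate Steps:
H = 1/9 ≈ 0.11111
C(X) = 892/9 (C(X) = 99 + 1/9 = 892/9)
C(149)/20000 - 37977*(-1/(45*(74/89 - 102))) = (892/9)/20000 - 37977*(-1/(45*(74/89 - 102))) = (892/9)*(1/20000) - 37977*(-1/(45*(74*(1/89) - 102))) = 223/45000 - 37977*(-1/(45*(74/89 - 102))) = 223/45000 - 37977/((-45*(-9004/89))) = 223/45000 - 37977/405180/89 = 223/45000 - 37977*89/405180 = 223/45000 - 1126651/135060 = -844486277/101295000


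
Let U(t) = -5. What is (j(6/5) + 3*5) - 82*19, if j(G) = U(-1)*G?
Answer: -1549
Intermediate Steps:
j(G) = -5*G
(j(6/5) + 3*5) - 82*19 = (-30/5 + 3*5) - 82*19 = (-30/5 + 15) - 1558 = (-5*6/5 + 15) - 1558 = (-6 + 15) - 1558 = 9 - 1558 = -1549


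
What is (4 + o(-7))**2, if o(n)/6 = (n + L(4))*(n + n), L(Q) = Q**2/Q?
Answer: 65536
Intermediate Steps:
L(Q) = Q
o(n) = 12*n*(4 + n) (o(n) = 6*((n + 4)*(n + n)) = 6*((4 + n)*(2*n)) = 6*(2*n*(4 + n)) = 12*n*(4 + n))
(4 + o(-7))**2 = (4 + 12*(-7)*(4 - 7))**2 = (4 + 12*(-7)*(-3))**2 = (4 + 252)**2 = 256**2 = 65536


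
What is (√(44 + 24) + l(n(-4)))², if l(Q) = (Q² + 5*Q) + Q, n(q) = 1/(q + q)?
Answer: 280737/4096 - 47*√17/16 ≈ 56.428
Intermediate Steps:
n(q) = 1/(2*q)
l(Q) = Q² + 6*Q
(√(44 + 24) + l(n(-4)))² = (√(44 + 24) + ((½)/(-4))*(6 + (½)/(-4)))² = (√68 + ((½)*(-¼))*(6 + (½)*(-¼)))² = (2*√17 - (6 - ⅛)/8)² = (2*√17 - ⅛*47/8)² = (2*√17 - 47/64)² = (-47/64 + 2*√17)²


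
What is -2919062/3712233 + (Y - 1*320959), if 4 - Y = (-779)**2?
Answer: -3444197847530/3712233 ≈ -9.2780e+5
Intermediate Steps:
Y = -606837 (Y = 4 - 1*(-779)**2 = 4 - 1*606841 = 4 - 606841 = -606837)
-2919062/3712233 + (Y - 1*320959) = -2919062/3712233 + (-606837 - 1*320959) = -2919062*1/3712233 + (-606837 - 320959) = -2919062/3712233 - 927796 = -3444197847530/3712233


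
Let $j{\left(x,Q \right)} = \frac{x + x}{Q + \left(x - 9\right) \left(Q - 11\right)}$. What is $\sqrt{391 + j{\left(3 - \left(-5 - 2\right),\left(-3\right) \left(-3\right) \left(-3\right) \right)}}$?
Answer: $\frac{\sqrt{66027}}{13} \approx 19.766$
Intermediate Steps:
$j{\left(x,Q \right)} = \frac{2 x}{Q + \left(-11 + Q\right) \left(-9 + x\right)}$ ($j{\left(x,Q \right)} = \frac{2 x}{Q + \left(-9 + x\right) \left(-11 + Q\right)} = \frac{2 x}{Q + \left(-11 + Q\right) \left(-9 + x\right)}$)
$\sqrt{391 + j{\left(3 - \left(-5 - 2\right),\left(-3\right) \left(-3\right) \left(-3\right) \right)}} = \sqrt{391 + \frac{2 \left(3 - \left(-5 - 2\right)\right)}{99 - 11 \left(3 - \left(-5 - 2\right)\right) - 8 \left(-3\right) \left(-3\right) \left(-3\right) + \left(-3\right) \left(-3\right) \left(-3\right) \left(3 - \left(-5 - 2\right)\right)}} = \sqrt{391 + \frac{2 \left(3 - \left(-5 - 2\right)\right)}{99 - 11 \left(3 - \left(-5 - 2\right)\right) - 8 \cdot 9 \left(-3\right) + 9 \left(-3\right) \left(3 - \left(-5 - 2\right)\right)}} = \sqrt{391 + \frac{2 \left(3 - -7\right)}{99 - 11 \left(3 - -7\right) - -216 - 27 \left(3 - -7\right)}} = \sqrt{391 + \frac{2 \left(3 + 7\right)}{99 - 11 \left(3 + 7\right) + 216 - 27 \left(3 + 7\right)}} = \sqrt{391 + 2 \cdot 10 \frac{1}{99 - 110 + 216 - 270}} = \sqrt{391 + 2 \cdot 10 \frac{1}{-65}} = \sqrt{391 + 2 \cdot 10 \left(- \frac{1}{65}\right)} = \sqrt{391 - \frac{4}{13}} = \sqrt{\frac{5079}{13}} = \frac{\sqrt{66027}}{13}$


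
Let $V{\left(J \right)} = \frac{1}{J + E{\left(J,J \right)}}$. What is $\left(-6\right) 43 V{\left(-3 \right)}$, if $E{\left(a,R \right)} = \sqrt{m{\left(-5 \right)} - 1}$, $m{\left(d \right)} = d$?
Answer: $\frac{258}{5} + \frac{86 i \sqrt{6}}{5} \approx 51.6 + 42.131 i$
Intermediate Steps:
$E{\left(a,R \right)} = i \sqrt{6}$ ($E{\left(a,R \right)} = \sqrt{-5 - 1} = \sqrt{-6} = i \sqrt{6}$)
$V{\left(J \right)} = \frac{1}{J + i \sqrt{6}}$
$\left(-6\right) 43 V{\left(-3 \right)} = \frac{\left(-6\right) 43}{-3 + i \sqrt{6}} = - \frac{258}{-3 + i \sqrt{6}}$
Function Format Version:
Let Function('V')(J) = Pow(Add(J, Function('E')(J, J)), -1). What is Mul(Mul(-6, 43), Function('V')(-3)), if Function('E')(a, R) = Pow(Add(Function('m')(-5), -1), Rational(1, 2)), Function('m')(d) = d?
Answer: Add(Rational(258, 5), Mul(Rational(86, 5), I, Pow(6, Rational(1, 2)))) ≈ Add(51.600, Mul(42.131, I))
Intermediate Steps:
Function('E')(a, R) = Mul(I, Pow(6, Rational(1, 2))) (Function('E')(a, R) = Pow(Add(-5, -1), Rational(1, 2)) = Pow(-6, Rational(1, 2)) = Mul(I, Pow(6, Rational(1, 2))))
Function('V')(J) = Pow(Add(J, Mul(I, Pow(6, Rational(1, 2)))), -1)
Mul(Mul(-6, 43), Function('V')(-3)) = Mul(Mul(-6, 43), Pow(Add(-3, Mul(I, Pow(6, Rational(1, 2)))), -1)) = Mul(-258, Pow(Add(-3, Mul(I, Pow(6, Rational(1, 2)))), -1))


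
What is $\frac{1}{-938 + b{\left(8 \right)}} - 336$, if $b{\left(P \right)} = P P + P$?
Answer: $- \frac{290977}{866} \approx -336.0$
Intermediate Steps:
$b{\left(P \right)} = P + P^{2}$ ($b{\left(P \right)} = P^{2} + P = P + P^{2}$)
$\frac{1}{-938 + b{\left(8 \right)}} - 336 = \frac{1}{-938 + 8 \left(1 + 8\right)} - 336 = \frac{1}{-938 + 8 \cdot 9} - 336 = \frac{1}{-938 + 72} - 336 = \frac{1}{-866} - 336 = - \frac{1}{866} - 336 = - \frac{290977}{866}$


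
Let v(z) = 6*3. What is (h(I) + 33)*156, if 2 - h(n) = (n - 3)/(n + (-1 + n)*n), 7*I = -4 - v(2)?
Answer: 672399/121 ≈ 5557.0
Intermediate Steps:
v(z) = 18
I = -22/7 (I = (-4 - 1*18)/7 = (-4 - 18)/7 = (1/7)*(-22) = -22/7 ≈ -3.1429)
h(n) = 2 - (-3 + n)/(n + n*(-1 + n)) (h(n) = 2 - (n - 3)/(n + (-1 + n)*n) = 2 - (-3 + n)/(n + n*(-1 + n)))
(h(I) + 33)*156 = ((2 - 1/(-22/7) + 3/(-22/7)**2) + 33)*156 = ((2 - 1*(-7/22) + 3*(49/484)) + 33)*156 = ((2 + 7/22 + 147/484) + 33)*156 = (1269/484 + 33)*156 = (17241/484)*156 = 672399/121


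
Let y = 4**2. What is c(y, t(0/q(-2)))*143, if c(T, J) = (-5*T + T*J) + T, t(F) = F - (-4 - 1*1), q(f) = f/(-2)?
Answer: 2288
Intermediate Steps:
q(f) = -f/2 (q(f) = f*(-1/2) = -f/2)
y = 16
t(F) = 5 + F (t(F) = F - (-4 - 1) = F - 1*(-5) = F + 5 = 5 + F)
c(T, J) = -4*T + J*T (c(T, J) = (-5*T + J*T) + T = -4*T + J*T)
c(y, t(0/q(-2)))*143 = (16*(-4 + (5 + 0/((-1/2*(-2))))))*143 = (16*(-4 + (5 + 0/1)))*143 = (16*(-4 + (5 + 0*1)))*143 = (16*(-4 + (5 + 0)))*143 = (16*(-4 + 5))*143 = (16*1)*143 = 16*143 = 2288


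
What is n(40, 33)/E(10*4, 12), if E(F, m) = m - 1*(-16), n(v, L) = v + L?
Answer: 73/28 ≈ 2.6071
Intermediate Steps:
n(v, L) = L + v
E(F, m) = 16 + m (E(F, m) = m + 16 = 16 + m)
n(40, 33)/E(10*4, 12) = (33 + 40)/(16 + 12) = 73/28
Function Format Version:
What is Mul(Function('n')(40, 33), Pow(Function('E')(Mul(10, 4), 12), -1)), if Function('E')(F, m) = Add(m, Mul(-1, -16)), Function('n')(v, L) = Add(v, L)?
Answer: Rational(73, 28) ≈ 2.6071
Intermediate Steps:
Function('n')(v, L) = Add(L, v)
Function('E')(F, m) = Add(16, m) (Function('E')(F, m) = Add(m, 16) = Add(16, m))
Mul(Function('n')(40, 33), Pow(Function('E')(Mul(10, 4), 12), -1)) = Mul(Add(33, 40), Pow(Add(16, 12), -1)) = Mul(73, Pow(28, -1)) = Mul(73, Rational(1, 28)) = Rational(73, 28)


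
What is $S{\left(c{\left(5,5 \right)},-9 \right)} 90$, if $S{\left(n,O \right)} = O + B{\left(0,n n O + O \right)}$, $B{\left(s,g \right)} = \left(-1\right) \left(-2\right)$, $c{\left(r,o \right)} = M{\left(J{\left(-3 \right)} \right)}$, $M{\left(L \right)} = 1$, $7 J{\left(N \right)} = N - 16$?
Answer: $-630$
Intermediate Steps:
$J{\left(N \right)} = - \frac{16}{7} + \frac{N}{7}$ ($J{\left(N \right)} = \frac{N - 16}{7} = \frac{-16 + N}{7} = - \frac{16}{7} + \frac{N}{7}$)
$c{\left(r,o \right)} = 1$
$B{\left(s,g \right)} = 2$
$S{\left(n,O \right)} = 2 + O$ ($S{\left(n,O \right)} = O + 2 = 2 + O$)
$S{\left(c{\left(5,5 \right)},-9 \right)} 90 = \left(2 - 9\right) 90 = \left(-7\right) 90 = -630$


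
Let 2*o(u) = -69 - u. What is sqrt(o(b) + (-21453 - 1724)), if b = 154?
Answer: I*sqrt(93154)/2 ≈ 152.61*I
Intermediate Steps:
o(u) = -69/2 - u/2 (o(u) = (-69 - u)/2 = -69/2 - u/2)
sqrt(o(b) + (-21453 - 1724)) = sqrt((-69/2 - 1/2*154) + (-21453 - 1724)) = sqrt((-69/2 - 77) - 23177) = sqrt(-223/2 - 23177) = sqrt(-46577/2) = I*sqrt(93154)/2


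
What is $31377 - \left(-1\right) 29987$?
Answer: $61364$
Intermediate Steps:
$31377 - \left(-1\right) 29987 = 31377 - -29987 = 31377 + 29987 = 61364$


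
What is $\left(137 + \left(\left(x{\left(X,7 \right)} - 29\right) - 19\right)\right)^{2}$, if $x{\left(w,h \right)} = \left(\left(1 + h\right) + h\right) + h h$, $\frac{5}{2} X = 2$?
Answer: $23409$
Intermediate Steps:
$X = \frac{4}{5}$ ($X = \frac{2}{5} \cdot 2 = \frac{4}{5} \approx 0.8$)
$x{\left(w,h \right)} = 1 + h^{2} + 2 h$ ($x{\left(w,h \right)} = \left(1 + 2 h\right) + h^{2} = 1 + h^{2} + 2 h$)
$\left(137 + \left(\left(x{\left(X,7 \right)} - 29\right) - 19\right)\right)^{2} = \left(137 + \left(\left(\left(1 + 7^{2} + 2 \cdot 7\right) - 29\right) - 19\right)\right)^{2} = \left(137 + \left(\left(\left(1 + 49 + 14\right) - 29\right) - 19\right)\right)^{2} = \left(137 + \left(\left(64 - 29\right) - 19\right)\right)^{2} = \left(137 + \left(35 - 19\right)\right)^{2} = \left(137 + 16\right)^{2} = 153^{2} = 23409$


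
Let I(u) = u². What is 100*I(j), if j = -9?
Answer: 8100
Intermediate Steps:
100*I(j) = 100*(-9)² = 100*81 = 8100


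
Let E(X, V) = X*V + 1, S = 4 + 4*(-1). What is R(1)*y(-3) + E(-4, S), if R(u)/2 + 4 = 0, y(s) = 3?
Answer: -23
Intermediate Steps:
S = 0 (S = 4 - 4 = 0)
E(X, V) = 1 + V*X (E(X, V) = V*X + 1 = 1 + V*X)
R(u) = -8 (R(u) = -8 + 2*0 = -8 + 0 = -8)
R(1)*y(-3) + E(-4, S) = -8*3 + (1 + 0*(-4)) = -24 + (1 + 0) = -24 + 1 = -23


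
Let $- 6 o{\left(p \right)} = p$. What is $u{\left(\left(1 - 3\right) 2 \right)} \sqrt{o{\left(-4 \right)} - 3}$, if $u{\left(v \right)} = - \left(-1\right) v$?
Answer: $- \frac{4 i \sqrt{21}}{3} \approx - 6.1101 i$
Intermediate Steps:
$o{\left(p \right)} = - \frac{p}{6}$
$u{\left(v \right)} = v$
$u{\left(\left(1 - 3\right) 2 \right)} \sqrt{o{\left(-4 \right)} - 3} = \left(1 - 3\right) 2 \sqrt{\left(- \frac{1}{6}\right) \left(-4\right) - 3} = \left(-2\right) 2 \sqrt{\frac{2}{3} - 3} = - 4 \sqrt{- \frac{7}{3}} = - 4 \frac{i \sqrt{21}}{3} = - \frac{4 i \sqrt{21}}{3}$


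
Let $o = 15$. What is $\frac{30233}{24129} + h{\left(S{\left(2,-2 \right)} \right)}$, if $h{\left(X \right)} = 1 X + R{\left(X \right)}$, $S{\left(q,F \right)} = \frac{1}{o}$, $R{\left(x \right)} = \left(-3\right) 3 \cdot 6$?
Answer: $- \frac{907946}{17235} \approx -52.68$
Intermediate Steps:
$R{\left(x \right)} = -54$ ($R{\left(x \right)} = \left(-9\right) 6 = -54$)
$S{\left(q,F \right)} = \frac{1}{15}$
$h{\left(X \right)} = -54 + X$ ($h{\left(X \right)} = 1 X - 54 = X - 54 = -54 + X$)
$\frac{30233}{24129} + h{\left(S{\left(2,-2 \right)} \right)} = \frac{30233}{24129} + \left(-54 + \frac{1}{15}\right) = 30233 \cdot \frac{1}{24129} - \frac{809}{15} = \frac{4319}{3447} - \frac{809}{15} = - \frac{907946}{17235}$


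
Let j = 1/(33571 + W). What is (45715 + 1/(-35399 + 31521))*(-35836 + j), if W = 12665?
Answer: -293742176930513855/179303208 ≈ -1.6382e+9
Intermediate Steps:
j = 1/46236 (j = 1/(33571 + 12665) = 1/46236 ≈ 2.1628e-5)
(45715 + 1/(-35399 + 31521))*(-35836 + j) = (45715 + 1/(-35399 + 31521))*(-35836 + 1/46236) = (45715 + 1/(-3878))*(-1656913295/46236) = (45715 - 1/3878)*(-1656913295/46236) = (177282769/3878)*(-1656913295/46236) = -293742176930513855/179303208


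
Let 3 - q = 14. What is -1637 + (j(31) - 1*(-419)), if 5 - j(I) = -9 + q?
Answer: -1193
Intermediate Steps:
q = -11 (q = 3 - 1*14 = 3 - 14 = -11)
j(I) = 25 (j(I) = 5 - (-9 - 11) = 5 - 1*(-20) = 5 + 20 = 25)
-1637 + (j(31) - 1*(-419)) = -1637 + (25 - 1*(-419)) = -1637 + (25 + 419) = -1637 + 444 = -1193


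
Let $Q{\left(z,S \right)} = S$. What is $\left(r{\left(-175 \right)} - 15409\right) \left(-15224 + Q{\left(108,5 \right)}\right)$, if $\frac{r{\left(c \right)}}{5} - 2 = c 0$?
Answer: $234357381$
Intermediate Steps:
$r{\left(c \right)} = 10$ ($r{\left(c \right)} = 10 + 5 c 0 = 10 + 5 \cdot 0 = 10 + 0 = 10$)
$\left(r{\left(-175 \right)} - 15409\right) \left(-15224 + Q{\left(108,5 \right)}\right) = \left(10 - 15409\right) \left(-15224 + 5\right) = \left(-15399\right) \left(-15219\right) = 234357381$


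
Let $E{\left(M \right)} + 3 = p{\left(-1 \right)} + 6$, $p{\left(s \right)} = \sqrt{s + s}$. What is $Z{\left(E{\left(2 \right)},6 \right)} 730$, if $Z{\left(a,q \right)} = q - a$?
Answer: $2190 - 730 i \sqrt{2} \approx 2190.0 - 1032.4 i$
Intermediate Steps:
$p{\left(s \right)} = \sqrt{2} \sqrt{s}$ ($p{\left(s \right)} = \sqrt{2 s} = \sqrt{2} \sqrt{s}$)
$E{\left(M \right)} = 3 + i \sqrt{2}$ ($E{\left(M \right)} = -3 + \left(\sqrt{2} \sqrt{-1} + 6\right) = -3 + \left(\sqrt{2} i + 6\right) = -3 + \left(i \sqrt{2} + 6\right) = -3 + \left(6 + i \sqrt{2}\right) = 3 + i \sqrt{2}$)
$Z{\left(E{\left(2 \right)},6 \right)} 730 = \left(6 - \left(3 + i \sqrt{2}\right)\right) 730 = \left(3 - i \sqrt{2}\right) 730 = 2190 - 730 i \sqrt{2}$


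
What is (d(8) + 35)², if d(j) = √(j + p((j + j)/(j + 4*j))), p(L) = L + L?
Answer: 6169/5 + 28*√55 ≈ 1441.5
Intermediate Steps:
p(L) = 2*L
d(j) = √(⅘ + j) (d(j) = √(j + 2*((j + j)/(j + 4*j))) = √(j + 2*((2*j)/((5*j)))) = √(j + 2*((2*j)*(1/(5*j)))) = √(j + 2*(⅖)) = √(j + ⅘) = √(⅘ + j))
(d(8) + 35)² = (√(20 + 25*8)/5 + 35)² = (√(20 + 200)/5 + 35)² = (√220/5 + 35)² = ((2*√55)/5 + 35)² = (2*√55/5 + 35)² = (35 + 2*√55/5)²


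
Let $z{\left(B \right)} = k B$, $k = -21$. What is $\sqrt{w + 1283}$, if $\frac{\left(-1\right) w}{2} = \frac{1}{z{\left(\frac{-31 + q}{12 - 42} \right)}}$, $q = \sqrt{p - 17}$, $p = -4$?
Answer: $\frac{\sqrt{7} \sqrt{\frac{278431 - 8981 i \sqrt{21}}{31 - i \sqrt{21}}}}{7} \approx 35.82 + 0.00018611 i$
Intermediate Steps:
$q = i \sqrt{21}$ ($q = \sqrt{-4 - 17} = \sqrt{-21} = i \sqrt{21} \approx 4.5826 i$)
$z{\left(B \right)} = - 21 B$
$w = - \frac{2}{- \frac{217}{10} + \frac{7 i \sqrt{21}}{10}}$ ($w = - \frac{2}{\left(-21\right) \frac{-31 + i \sqrt{21}}{12 - 42}} = - \frac{2}{\left(-21\right) \frac{-31 + i \sqrt{21}}{-30}} = - \frac{2}{\left(-21\right) \left(-31 + i \sqrt{21}\right) \left(- \frac{1}{30}\right)} = - \frac{2}{\left(-21\right) \left(\frac{31}{30} - \frac{i \sqrt{21}}{30}\right)} = - \frac{2}{- \frac{217}{10} + \frac{7 i \sqrt{21}}{10}} \approx 0.090195 + 0.013333 i$)
$\sqrt{w + 1283} = \sqrt{\left(\frac{310}{3437} + \frac{10 i \sqrt{21}}{3437}\right) + 1283} = \sqrt{\frac{4409981}{3437} + \frac{10 i \sqrt{21}}{3437}}$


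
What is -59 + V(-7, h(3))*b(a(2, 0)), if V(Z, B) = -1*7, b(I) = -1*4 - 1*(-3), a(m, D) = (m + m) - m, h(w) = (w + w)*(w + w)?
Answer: -52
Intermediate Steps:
h(w) = 4*w² (h(w) = (2*w)*(2*w) = 4*w²)
a(m, D) = m (a(m, D) = 2*m - m = m)
b(I) = -1 (b(I) = -4 + 3 = -1)
V(Z, B) = -7
-59 + V(-7, h(3))*b(a(2, 0)) = -59 - 7*(-1) = -59 + 7 = -52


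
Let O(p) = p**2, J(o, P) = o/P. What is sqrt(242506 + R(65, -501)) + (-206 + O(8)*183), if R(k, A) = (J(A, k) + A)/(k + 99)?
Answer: 11506 + sqrt(6889240582510)/5330 ≈ 11998.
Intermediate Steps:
R(k, A) = (A + A/k)/(99 + k) (R(k, A) = (A/k + A)/(k + 99) = (A + A/k)/(99 + k))
sqrt(242506 + R(65, -501)) + (-206 + O(8)*183) = sqrt(242506 - 501*(1 + 65)/(65*(99 + 65))) + (-206 + 8**2*183) = sqrt(242506 - 501*1/65*66/164) + (-206 + 64*183) = sqrt(242506 - 501*1/65*1/164*66) + (-206 + 11712) = sqrt(242506 - 16533/5330) + 11506 = sqrt(1292540447/5330) + 11506 = sqrt(6889240582510)/5330 + 11506 = 11506 + sqrt(6889240582510)/5330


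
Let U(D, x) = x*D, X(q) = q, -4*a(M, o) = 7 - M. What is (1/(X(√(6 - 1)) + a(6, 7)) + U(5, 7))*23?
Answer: 63687/79 + 368*√5/79 ≈ 816.58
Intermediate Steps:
a(M, o) = -7/4 + M/4 (a(M, o) = -(7 - M)/4 = -7/4 + M/4)
U(D, x) = D*x
(1/(X(√(6 - 1)) + a(6, 7)) + U(5, 7))*23 = (1/(√(6 - 1) + (-7/4 + (¼)*6)) + 5*7)*23 = (1/(√5 + (-7/4 + 3/2)) + 35)*23 = (1/(√5 - ¼) + 35)*23 = (1/(-¼ + √5) + 35)*23 = (35 + 1/(-¼ + √5))*23 = 805 + 23/(-¼ + √5)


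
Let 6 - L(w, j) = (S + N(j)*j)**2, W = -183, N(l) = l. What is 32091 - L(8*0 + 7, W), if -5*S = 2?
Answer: 28037960374/25 ≈ 1.1215e+9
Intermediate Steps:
S = -2/5 (S = -1/5*2 = -2/5 ≈ -0.40000)
L(w, j) = 6 - (-2/5 + j**2)**2 (L(w, j) = 6 - (-2/5 + j*j)**2 = 6 - (-2/5 + j**2)**2)
32091 - L(8*0 + 7, W) = 32091 - (6 - (-2 + 5*(-183)**2)**2/25) = 32091 - (6 - (-2 + 5*33489)**2/25) = 32091 - (6 - (-2 + 167445)**2/25) = 32091 - (6 - 1/25*167443**2) = 32091 - (6 - 1/25*28037158249) = 32091 - (6 - 28037158249/25) = 32091 - 1*(-28037158099/25) = 32091 + 28037158099/25 = 28037960374/25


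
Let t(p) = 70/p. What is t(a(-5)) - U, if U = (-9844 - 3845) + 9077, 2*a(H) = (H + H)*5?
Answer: 23046/5 ≈ 4609.2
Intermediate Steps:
a(H) = 5*H (a(H) = ((H + H)*5)/2 = ((2*H)*5)/2 = (10*H)/2 = 5*H)
U = -4612 (U = -13689 + 9077 = -4612)
t(a(-5)) - U = 70/((5*(-5))) - 1*(-4612) = 70/(-25) + 4612 = 70*(-1/25) + 4612 = -14/5 + 4612 = 23046/5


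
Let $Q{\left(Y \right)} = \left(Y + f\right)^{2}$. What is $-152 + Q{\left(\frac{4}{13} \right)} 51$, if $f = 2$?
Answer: $\frac{20212}{169} \approx 119.6$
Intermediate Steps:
$Q{\left(Y \right)} = \left(2 + Y\right)^{2}$ ($Q{\left(Y \right)} = \left(Y + 2\right)^{2} = \left(2 + Y\right)^{2}$)
$-152 + Q{\left(\frac{4}{13} \right)} 51 = -152 + \left(2 + \frac{4}{13}\right)^{2} \cdot 51 = -152 + \left(\frac{30}{13}\right)^{2} \cdot 51 = -152 + \frac{900}{169} \cdot 51 = -152 + \frac{45900}{169} = \frac{20212}{169}$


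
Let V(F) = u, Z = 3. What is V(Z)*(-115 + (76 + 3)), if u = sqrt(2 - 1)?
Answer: -36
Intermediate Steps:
u = 1 (u = sqrt(1) = 1)
V(F) = 1
V(Z)*(-115 + (76 + 3)) = 1*(-115 + (76 + 3)) = 1*(-115 + 79) = 1*(-36) = -36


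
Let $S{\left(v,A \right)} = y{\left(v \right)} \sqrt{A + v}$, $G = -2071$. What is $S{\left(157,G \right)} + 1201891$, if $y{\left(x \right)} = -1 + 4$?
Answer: $1201891 + 3 i \sqrt{1914} \approx 1.2019 \cdot 10^{6} + 131.25 i$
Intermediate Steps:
$y{\left(x \right)} = 3$
$S{\left(v,A \right)} = 3 \sqrt{A + v}$
$S{\left(157,G \right)} + 1201891 = 3 \sqrt{-2071 + 157} + 1201891 = 3 \sqrt{-1914} + 1201891 = 3 i \sqrt{1914} + 1201891 = 1201891 + 3 i \sqrt{1914}$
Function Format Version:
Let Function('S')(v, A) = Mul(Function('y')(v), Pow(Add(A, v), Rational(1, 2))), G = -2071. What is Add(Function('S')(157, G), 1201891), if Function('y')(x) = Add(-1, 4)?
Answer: Add(1201891, Mul(3, I, Pow(1914, Rational(1, 2)))) ≈ Add(1.2019e+6, Mul(131.25, I))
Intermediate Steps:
Function('y')(x) = 3
Function('S')(v, A) = Mul(3, Pow(Add(A, v), Rational(1, 2)))
Add(Function('S')(157, G), 1201891) = Add(Mul(3, Pow(Add(-2071, 157), Rational(1, 2))), 1201891) = Add(Mul(3, Pow(-1914, Rational(1, 2))), 1201891) = Add(Mul(3, Mul(I, Pow(1914, Rational(1, 2)))), 1201891) = Add(Mul(3, I, Pow(1914, Rational(1, 2))), 1201891) = Add(1201891, Mul(3, I, Pow(1914, Rational(1, 2))))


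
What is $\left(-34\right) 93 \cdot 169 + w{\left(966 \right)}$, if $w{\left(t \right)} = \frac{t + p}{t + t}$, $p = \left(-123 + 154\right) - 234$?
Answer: $- \frac{147488219}{276} \approx -5.3438 \cdot 10^{5}$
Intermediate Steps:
$p = -203$ ($p = 31 - 234 = -203$)
$w{\left(t \right)} = \frac{-203 + t}{2 t}$ ($w{\left(t \right)} = \frac{t - 203}{t + t} = \frac{-203 + t}{2 t}$)
$\left(-34\right) 93 \cdot 169 + w{\left(966 \right)} = \left(-34\right) 93 \cdot 169 + \frac{-203 + 966}{2 \cdot 966} = \left(-3162\right) 169 + \frac{1}{2} \cdot \frac{1}{966} \cdot 763 = -534378 + \frac{109}{276} = - \frac{147488219}{276}$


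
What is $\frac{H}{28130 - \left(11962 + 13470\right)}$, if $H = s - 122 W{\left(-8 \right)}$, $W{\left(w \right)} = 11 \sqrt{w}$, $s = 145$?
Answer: $\frac{145}{2698} - \frac{1342 i \sqrt{2}}{1349} \approx 0.053744 - 1.4069 i$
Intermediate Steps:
$H = 145 - 2684 i \sqrt{2}$ ($H = 145 - 122 \cdot 11 \sqrt{-8} = 145 - 122 \cdot 11 \cdot 2 i \sqrt{2} = 145 - 122 \cdot 22 i \sqrt{2} = 145 - 2684 i \sqrt{2} \approx 145.0 - 3795.8 i$)
$\frac{H}{28130 - \left(11962 + 13470\right)} = \frac{145 - 2684 i \sqrt{2}}{28130 - \left(11962 + 13470\right)} = \frac{145 - 2684 i \sqrt{2}}{28130 - 25432} = \frac{145 - 2684 i \sqrt{2}}{2698} = \left(145 - 2684 i \sqrt{2}\right) \frac{1}{2698} = \frac{145}{2698} - \frac{1342 i \sqrt{2}}{1349}$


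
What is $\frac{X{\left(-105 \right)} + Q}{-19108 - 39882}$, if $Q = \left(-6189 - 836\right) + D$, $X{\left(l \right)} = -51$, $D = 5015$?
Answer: $\frac{2061}{58990} \approx 0.034938$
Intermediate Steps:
$Q = -2010$ ($Q = \left(-6189 - 836\right) + 5015 = -7025 + 5015 = -2010$)
$\frac{X{\left(-105 \right)} + Q}{-19108 - 39882} = \frac{-51 - 2010}{-19108 - 39882} = - \frac{2061}{-58990} = \left(-2061\right) \left(- \frac{1}{58990}\right) = \frac{2061}{58990}$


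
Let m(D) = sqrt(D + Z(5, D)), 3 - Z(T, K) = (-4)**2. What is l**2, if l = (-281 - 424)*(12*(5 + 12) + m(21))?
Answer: 20688168600 + 405572400*sqrt(2) ≈ 2.1262e+10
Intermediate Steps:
Z(T, K) = -13 (Z(T, K) = 3 - 1*(-4)**2 = 3 - 1*16 = 3 - 16 = -13)
m(D) = sqrt(-13 + D) (m(D) = sqrt(D - 13) = sqrt(-13 + D))
l = -143820 - 1410*sqrt(2) (l = (-281 - 424)*(12*(5 + 12) + sqrt(-13 + 21)) = -705*(12*17 + sqrt(8)) = -705*(204 + 2*sqrt(2)) = -143820 - 1410*sqrt(2) ≈ -1.4581e+5)
l**2 = (-143820 - 1410*sqrt(2))**2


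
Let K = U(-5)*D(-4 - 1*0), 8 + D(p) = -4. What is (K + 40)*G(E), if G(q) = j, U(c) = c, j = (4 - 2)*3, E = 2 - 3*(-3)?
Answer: 600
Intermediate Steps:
D(p) = -12 (D(p) = -8 - 4 = -12)
E = 11 (E = 2 + 9 = 11)
j = 6 (j = 2*3 = 6)
G(q) = 6
K = 60 (K = -5*(-12) = 60)
(K + 40)*G(E) = (60 + 40)*6 = 100*6 = 600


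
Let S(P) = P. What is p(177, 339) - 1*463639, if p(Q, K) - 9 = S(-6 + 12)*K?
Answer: -461596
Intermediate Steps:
p(Q, K) = 9 + 6*K (p(Q, K) = 9 + (-6 + 12)*K = 9 + 6*K)
p(177, 339) - 1*463639 = (9 + 6*339) - 1*463639 = (9 + 2034) - 463639 = 2043 - 463639 = -461596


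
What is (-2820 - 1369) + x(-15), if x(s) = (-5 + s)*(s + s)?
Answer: -3589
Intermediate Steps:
x(s) = 2*s*(-5 + s) (x(s) = (-5 + s)*(2*s) = 2*s*(-5 + s))
(-2820 - 1369) + x(-15) = (-2820 - 1369) + 2*(-15)*(-5 - 15) = -4189 + 2*(-15)*(-20) = -4189 + 600 = -3589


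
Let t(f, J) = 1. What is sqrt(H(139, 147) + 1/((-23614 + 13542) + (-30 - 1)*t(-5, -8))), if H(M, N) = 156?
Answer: sqrt(15923004901)/10103 ≈ 12.490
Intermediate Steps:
sqrt(H(139, 147) + 1/((-23614 + 13542) + (-30 - 1)*t(-5, -8))) = sqrt(156 + 1/((-23614 + 13542) + (-30 - 1)*1)) = sqrt(156 + 1/(-10072 - 31*1)) = sqrt(156 + 1/(-10072 - 31)) = sqrt(156 + 1/(-10103)) = sqrt(156 - 1/10103) = sqrt(1576067/10103) = sqrt(15923004901)/10103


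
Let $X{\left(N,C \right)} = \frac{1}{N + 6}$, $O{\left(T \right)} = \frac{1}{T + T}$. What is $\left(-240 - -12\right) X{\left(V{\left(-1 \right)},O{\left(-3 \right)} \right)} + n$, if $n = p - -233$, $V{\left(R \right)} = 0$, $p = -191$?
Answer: $4$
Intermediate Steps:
$O{\left(T \right)} = \frac{1}{2 T}$
$n = 42$ ($n = -191 - -233 = -191 + 233 = 42$)
$X{\left(N,C \right)} = \frac{1}{6 + N}$
$\left(-240 - -12\right) X{\left(V{\left(-1 \right)},O{\left(-3 \right)} \right)} + n = \frac{-240 - -12}{6 + 0} + 42 = \frac{-240 + 12}{6} + 42 = \left(-228\right) \frac{1}{6} + 42 = -38 + 42 = 4$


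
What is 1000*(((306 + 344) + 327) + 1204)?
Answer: 2181000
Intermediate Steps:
1000*(((306 + 344) + 327) + 1204) = 1000*((650 + 327) + 1204) = 1000*(977 + 1204) = 1000*2181 = 2181000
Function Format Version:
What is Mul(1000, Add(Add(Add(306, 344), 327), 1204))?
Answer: 2181000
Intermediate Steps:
Mul(1000, Add(Add(Add(306, 344), 327), 1204)) = Mul(1000, Add(Add(650, 327), 1204)) = Mul(1000, Add(977, 1204)) = Mul(1000, 2181) = 2181000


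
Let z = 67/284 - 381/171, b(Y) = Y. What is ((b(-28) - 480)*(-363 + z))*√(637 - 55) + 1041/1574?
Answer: 1041/1574 + 750378611*√582/4047 ≈ 4.4731e+6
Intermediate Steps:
z = -32249/16188 (z = 67*(1/284) - 381*1/171 = 67/284 - 127/57 = -32249/16188 ≈ -1.9922)
((b(-28) - 480)*(-363 + z))*√(637 - 55) + 1041/1574 = ((-28 - 480)*(-363 - 32249/16188))*√(637 - 55) + 1041/1574 = (-508*(-5908493/16188))*√582 + 1041*(1/1574) = 750378611*√582/4047 + 1041/1574 = 1041/1574 + 750378611*√582/4047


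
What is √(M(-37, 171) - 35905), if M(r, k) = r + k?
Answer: I*√35771 ≈ 189.13*I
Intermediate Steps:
M(r, k) = k + r
√(M(-37, 171) - 35905) = √((171 - 37) - 35905) = √(134 - 35905) = √(-35771) = I*√35771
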